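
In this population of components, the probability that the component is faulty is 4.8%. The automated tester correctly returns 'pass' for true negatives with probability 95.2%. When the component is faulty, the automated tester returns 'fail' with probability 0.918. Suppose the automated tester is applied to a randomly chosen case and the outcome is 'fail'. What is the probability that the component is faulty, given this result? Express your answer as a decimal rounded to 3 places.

P(H | E) ≈ 0.491

Let H be the event that the component is faulty. P(H) = 0.048, so P(¬H) = 0.952. With E the 'fail' result, P(E|H) = 0.918 and P(E|¬H) = 0.048.
P(E) = 0.918·0.048 + 0.048·0.952 = 0.044064 + 0.045696 = 0.089760.
By Bayes' theorem, P(H|E) = 0.044064 / 0.089760 = 0.491.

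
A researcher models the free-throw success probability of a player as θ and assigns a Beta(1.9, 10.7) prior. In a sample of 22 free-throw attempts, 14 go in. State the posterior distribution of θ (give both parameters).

Posterior: Beta(15.9, 18.7)

Observing 14 successes and 8 failures updates Beta(1.9, 10.7) by adding the success and failure counts to the two shape parameters: α = 1.9+14 = 15.9, β = 10.7+8 = 18.7.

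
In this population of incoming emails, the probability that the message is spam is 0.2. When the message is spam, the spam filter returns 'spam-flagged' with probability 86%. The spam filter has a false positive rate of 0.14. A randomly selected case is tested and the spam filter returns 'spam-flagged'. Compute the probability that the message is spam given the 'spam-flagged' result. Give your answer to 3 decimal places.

P(H | E) ≈ 0.606

Let H be the event that the message is spam. P(H) = 0.2, so P(¬H) = 0.8. With E the 'spam-flagged' result, P(E|H) = 0.86 and P(E|¬H) = 0.14.
P(E) = 0.86·0.2 + 0.14·0.8 = 0.17200 + 0.11200 = 0.28400.
By Bayes' theorem, P(H|E) = 0.17200 / 0.28400 = 0.606.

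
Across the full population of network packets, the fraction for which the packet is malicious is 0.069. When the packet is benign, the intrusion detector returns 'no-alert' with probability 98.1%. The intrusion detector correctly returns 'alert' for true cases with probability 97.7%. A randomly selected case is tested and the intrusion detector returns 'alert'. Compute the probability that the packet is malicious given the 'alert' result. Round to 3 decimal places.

P(H | E) ≈ 0.792

Write H for 'the packet is malicious'. Prior odds H:¬H = 0.069/0.931 = 0.074114. For the 'alert' outcome, the likelihood ratio is 0.977/0.019 = 51.421.
Posterior odds = 0.074114 × 51.421 = 3.8110, so P(H|E) = 3.8110/(1+3.8110) = 0.792.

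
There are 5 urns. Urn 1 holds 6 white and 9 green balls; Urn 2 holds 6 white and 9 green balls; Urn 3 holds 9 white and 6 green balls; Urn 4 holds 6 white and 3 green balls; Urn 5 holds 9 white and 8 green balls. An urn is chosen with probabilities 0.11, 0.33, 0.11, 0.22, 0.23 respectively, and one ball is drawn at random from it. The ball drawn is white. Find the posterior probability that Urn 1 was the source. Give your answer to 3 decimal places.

Posterior probability ≈ 0.086

Tabulate prior·likelihood by source: [1] prior 0.11, lik 0.4, product 0.04400; [2] prior 0.33, lik 0.4, product 0.1320; [3] prior 0.11, lik 0.6, product 0.06600; [4] prior 0.22, lik 0.6667, product 0.1467; [5] prior 0.23, lik 0.5294, product 0.1218.
Normalizing constant = 0.51043; the posterior for Urn 1 is its product over the sum, 0.04400/0.51043 = 0.086.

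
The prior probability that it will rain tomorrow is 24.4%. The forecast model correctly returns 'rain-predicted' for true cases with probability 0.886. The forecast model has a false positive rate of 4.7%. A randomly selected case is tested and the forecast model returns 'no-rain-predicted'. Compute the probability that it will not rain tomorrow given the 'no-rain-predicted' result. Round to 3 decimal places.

Write H for 'it will rain tomorrow'. Prior odds H:¬H = 0.244/0.756 = 0.32275. For the 'no-rain-predicted' outcome, the likelihood ratio is 0.114/0.953 = 0.11962.
Posterior odds = 0.32275 × 0.11962 = 0.038608, so P(H|E) = 0.038608/(1+0.038608) = 0.037. Then P(¬H|E) = 1 − 0.037 = 0.963.

P(¬H | E) ≈ 0.963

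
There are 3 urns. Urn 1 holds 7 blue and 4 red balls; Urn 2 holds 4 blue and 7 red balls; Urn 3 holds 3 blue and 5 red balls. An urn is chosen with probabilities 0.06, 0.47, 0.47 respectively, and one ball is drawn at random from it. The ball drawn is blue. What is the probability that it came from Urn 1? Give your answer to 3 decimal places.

Tabulate prior·likelihood by source: [1] prior 0.06, lik 0.6364, product 0.03818; [2] prior 0.47, lik 0.3636, product 0.1709; [3] prior 0.47, lik 0.375, product 0.1762.
Normalizing constant = 0.38534; the posterior for Urn 1 is its product over the sum, 0.03818/0.38534 = 0.099.

Posterior probability ≈ 0.099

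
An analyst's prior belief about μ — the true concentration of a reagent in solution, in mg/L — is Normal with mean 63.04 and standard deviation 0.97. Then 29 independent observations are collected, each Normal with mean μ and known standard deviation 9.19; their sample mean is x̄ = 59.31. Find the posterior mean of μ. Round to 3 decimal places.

Posterior mean ≈ 62.129

With known σ, the Normal prior is conjugate. Weight on the data is w = (n/σ²)/(n/σ² + 1/τ₀²) = 0.343374/(0.343374+1.06281) = 0.24419.
Posterior mean = w·x̄ + (1−w)·μ₀ = 0.24419·59.31 + 0.75581·63.04 = 62.129.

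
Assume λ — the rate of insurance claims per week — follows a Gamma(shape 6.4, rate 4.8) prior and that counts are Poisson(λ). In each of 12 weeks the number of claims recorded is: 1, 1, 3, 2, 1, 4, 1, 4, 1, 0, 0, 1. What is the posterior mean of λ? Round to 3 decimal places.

Total count ∑xᵢ = 19 over n = 12 weeks.
Gamma is conjugate to the Poisson likelihood: posterior is Gamma(shape = 6.4+19 = 25.4, rate = 4.8+12 = 16.8).
Posterior mean = shape/rate = 25.4/16.8 = 1.512.

Posterior mean ≈ 1.512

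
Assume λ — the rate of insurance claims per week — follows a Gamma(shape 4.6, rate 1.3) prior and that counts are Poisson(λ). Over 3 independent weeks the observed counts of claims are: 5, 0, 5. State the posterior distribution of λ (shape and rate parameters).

Total count ∑xᵢ = 10 over n = 3 weeks.
Gamma is conjugate to the Poisson likelihood: posterior is Gamma(shape = 4.6+10 = 14.6, rate = 1.3+3 = 4.3).

Posterior: Gamma(shape=14.6, rate=4.3)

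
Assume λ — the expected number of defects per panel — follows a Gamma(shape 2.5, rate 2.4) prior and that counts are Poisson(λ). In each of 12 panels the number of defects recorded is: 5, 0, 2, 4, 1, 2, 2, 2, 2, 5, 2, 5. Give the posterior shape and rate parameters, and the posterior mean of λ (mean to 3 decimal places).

Posterior: Gamma(shape=34.5, rate=14.4); mean ≈ 2.396

The Poisson likelihood adds the total count to the shape and the number of exposure periods to the rate. Here ∑xᵢ = 32 and n = 12, so shape 2.5→34.5 and rate 2.4→14.4.
E[λ | data] = 34.5/14.4 = 2.396.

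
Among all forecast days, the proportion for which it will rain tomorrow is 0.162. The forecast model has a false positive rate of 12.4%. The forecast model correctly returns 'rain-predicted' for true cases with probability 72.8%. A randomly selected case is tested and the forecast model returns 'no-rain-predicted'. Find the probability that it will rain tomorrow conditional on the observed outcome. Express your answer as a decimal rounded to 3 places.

Write H for 'it will rain tomorrow'. Prior odds H:¬H = 0.162/0.838 = 0.19332. For the 'no-rain-predicted' outcome, the likelihood ratio is 0.272/0.876 = 0.31050.
Posterior odds = 0.19332 × 0.31050 = 0.060026, so P(H|E) = 0.060026/(1+0.060026) = 0.057.

P(H | E) ≈ 0.057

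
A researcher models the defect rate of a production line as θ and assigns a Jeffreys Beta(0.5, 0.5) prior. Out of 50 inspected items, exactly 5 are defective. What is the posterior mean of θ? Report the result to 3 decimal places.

Posterior mean ≈ 0.108

The binomial likelihood is conjugate to the Beta prior: with 5 successes and 45 failures, the posterior is Beta(0.5+5, 0.5+45) = Beta(5.5, 45.5).
Posterior mean = α/(α+β) = 5.5/51 = 0.108.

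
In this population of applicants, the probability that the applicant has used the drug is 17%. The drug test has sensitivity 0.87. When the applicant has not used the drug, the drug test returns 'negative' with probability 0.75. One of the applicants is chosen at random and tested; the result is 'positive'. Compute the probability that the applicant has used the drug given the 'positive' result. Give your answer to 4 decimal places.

P(H | E) ≈ 0.4162

Let H be the event that the applicant has used the drug. P(H) = 0.17, so P(¬H) = 0.83. With E the 'positive' result, P(E|H) = 0.87 and P(E|¬H) = 0.25.
P(E) = 0.87·0.17 + 0.25·0.83 = 0.14790 + 0.20750 = 0.35540.
By Bayes' theorem, P(H|E) = 0.14790 / 0.35540 = 0.4162.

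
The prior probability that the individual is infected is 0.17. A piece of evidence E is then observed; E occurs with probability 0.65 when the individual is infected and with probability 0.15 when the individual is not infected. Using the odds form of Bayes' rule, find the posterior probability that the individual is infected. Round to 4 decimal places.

Prior odds = 0.17/(1−0.17) = 0.20482. In log-odds, ln(0.20482) = -1.5856.
Add log likelihood ratio: ln(4.3333) = 1.4663.
Posterior log-odds = -0.11929, so posterior odds = exp(-0.11929) = 0.88755. Converting, P(H|E) = 0.88755/1.8876 = 0.4702.

Posterior probability ≈ 0.4702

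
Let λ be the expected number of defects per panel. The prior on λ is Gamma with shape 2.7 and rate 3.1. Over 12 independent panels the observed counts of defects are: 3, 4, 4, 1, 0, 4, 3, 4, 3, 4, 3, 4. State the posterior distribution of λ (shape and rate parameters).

The Poisson likelihood adds the total count to the shape and the number of exposure periods to the rate. Here ∑xᵢ = 37 and n = 12, so shape 2.7→39.7 and rate 3.1→15.1.

Posterior: Gamma(shape=39.7, rate=15.1)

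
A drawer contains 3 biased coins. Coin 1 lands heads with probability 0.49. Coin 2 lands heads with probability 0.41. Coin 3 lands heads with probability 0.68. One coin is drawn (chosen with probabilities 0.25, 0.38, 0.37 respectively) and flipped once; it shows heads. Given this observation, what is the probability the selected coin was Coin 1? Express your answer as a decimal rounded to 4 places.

Posterior probability ≈ 0.2312

P(heads|C1) = 0.49; P(heads|C2) = 0.41; P(heads|C3) = 0.68.
Prior × likelihood for each source: 0.25·0.49=0.1225, 0.38·0.41=0.1558, 0.37·0.68=0.2516. Summing gives P(heads) = 0.52990.
P(Coin 1 | heads) = 0.1225 / 0.52990 = 0.2312.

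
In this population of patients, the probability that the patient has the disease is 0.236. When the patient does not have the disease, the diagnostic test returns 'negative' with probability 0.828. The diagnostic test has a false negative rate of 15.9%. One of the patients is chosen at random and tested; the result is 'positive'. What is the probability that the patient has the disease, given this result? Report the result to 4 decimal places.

P(H | E) ≈ 0.6017

Write H for 'the patient has the disease'. Prior odds H:¬H = 0.236/0.764 = 0.30890. For the 'positive' outcome, the likelihood ratio is 0.841/0.172 = 4.8895.
Posterior odds = 0.30890 × 4.8895 = 1.5104, so P(H|E) = 1.5104/(1+1.5104) = 0.6017.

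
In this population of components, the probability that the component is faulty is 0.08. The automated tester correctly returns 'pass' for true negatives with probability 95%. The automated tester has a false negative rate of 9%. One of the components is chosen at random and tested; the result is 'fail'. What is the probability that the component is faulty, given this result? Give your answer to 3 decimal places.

Write H for 'the component is faulty'. Prior odds H:¬H = 0.08/0.92 = 0.086957. For the 'fail' outcome, the likelihood ratio is 0.91/0.05 = 18.200.
Posterior odds = 0.086957 × 18.200 = 1.5826, so P(H|E) = 1.5826/(1+1.5826) = 0.613.

P(H | E) ≈ 0.613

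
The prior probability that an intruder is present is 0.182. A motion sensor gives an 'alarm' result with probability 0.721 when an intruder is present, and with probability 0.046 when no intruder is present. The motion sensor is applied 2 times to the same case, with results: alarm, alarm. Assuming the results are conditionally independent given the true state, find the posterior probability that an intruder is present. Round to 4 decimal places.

With H the event that an intruder is present, the joint likelihood of the observed sequence is P(data|H) = 0.721·0.721 = 0.51984 and P(data|¬H) = 0.046·0.046 = 0.0021160.
Bayes: P(H|data) = 0.182·0.51984 / (0.182·0.51984 + 0.818·0.0021160) = 0.094611/0.096342 = 0.9820.

Posterior P(H) ≈ 0.9820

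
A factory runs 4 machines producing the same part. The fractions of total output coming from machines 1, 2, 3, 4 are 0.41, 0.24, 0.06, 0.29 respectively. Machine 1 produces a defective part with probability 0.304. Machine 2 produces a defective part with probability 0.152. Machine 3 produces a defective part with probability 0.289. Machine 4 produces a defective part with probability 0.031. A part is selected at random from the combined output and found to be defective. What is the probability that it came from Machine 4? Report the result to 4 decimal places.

P(defective|M1) = 0.304; P(defective|M2) = 0.152; P(defective|M3) = 0.289; P(defective|M4) = 0.031.
Prior × likelihood for each source: 0.41·0.304=0.1246, 0.24·0.152=0.03648, 0.06·0.289=0.01734, 0.29·0.031=0.008990. Summing gives P(defective) = 0.18745.
P(Machine 4 | defective) = 0.008990 / 0.18745 = 0.0480.

Posterior probability ≈ 0.0480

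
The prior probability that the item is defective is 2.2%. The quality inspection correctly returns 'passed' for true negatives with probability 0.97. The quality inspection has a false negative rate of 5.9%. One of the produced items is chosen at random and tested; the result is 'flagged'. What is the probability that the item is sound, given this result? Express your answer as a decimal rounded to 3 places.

P(¬H | E) ≈ 0.586

Write H for 'the item is defective'. Prior odds H:¬H = 0.022/0.978 = 0.022495. For the 'flagged' outcome, the likelihood ratio is 0.941/0.03 = 31.367.
Posterior odds = 0.022495 × 31.367 = 0.70559, so P(H|E) = 0.70559/(1+0.70559) = 0.414. Then P(¬H|E) = 1 − 0.414 = 0.586.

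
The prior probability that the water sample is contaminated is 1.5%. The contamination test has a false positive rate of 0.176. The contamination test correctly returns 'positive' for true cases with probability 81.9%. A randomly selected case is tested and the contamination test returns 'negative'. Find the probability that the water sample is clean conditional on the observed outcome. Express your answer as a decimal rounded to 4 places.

Let H be the event that the water sample is contaminated. P(H) = 0.015, so P(¬H) = 0.985. With E the 'negative' result, P(E|H) = 0.181 and P(E|¬H) = 0.824.
P(E) = 0.181·0.015 + 0.824·0.985 = 0.0027150 + 0.81164 = 0.81435.
By Bayes' theorem, P(H|E) = 0.0027150 / 0.81435 = 0.0033. Hence P(¬H|E) = 1 − 0.0033 = 0.9967.

P(¬H | E) ≈ 0.9967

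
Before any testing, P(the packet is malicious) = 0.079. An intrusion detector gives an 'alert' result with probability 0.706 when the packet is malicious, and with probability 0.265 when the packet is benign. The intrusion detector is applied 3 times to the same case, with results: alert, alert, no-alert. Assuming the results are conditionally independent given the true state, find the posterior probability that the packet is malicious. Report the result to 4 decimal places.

With H the event that the packet is malicious, the joint likelihood of the observed sequence is P(data|H) = 0.706·0.706·0.294 = 0.14654 and P(data|¬H) = 0.265·0.265·0.735 = 0.051615.
Bayes: P(H|data) = 0.079·0.14654 / (0.079·0.14654 + 0.921·0.051615) = 0.011577/0.059114 = 0.1958.

Posterior P(H) ≈ 0.1958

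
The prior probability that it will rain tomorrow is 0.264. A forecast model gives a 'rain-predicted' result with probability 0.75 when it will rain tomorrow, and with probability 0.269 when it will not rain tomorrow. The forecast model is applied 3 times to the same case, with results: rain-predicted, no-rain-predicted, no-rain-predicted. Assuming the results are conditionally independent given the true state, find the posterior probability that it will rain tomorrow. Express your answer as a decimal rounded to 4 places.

Posterior P(H) ≈ 0.1047

Let H be the event that it will rain tomorrow; start with P(H) = 0.264. P('rain-predicted'|H) = 0.75, P('rain-predicted'|¬H) = 0.269.
Update on result 1 ('rain-predicted'): P(H) ← 0.75·0.2640 / (0.75·0.2640 + 0.269·0.7360) = 0.19800/0.39598 = 0.5000.
Update on result 2 ('no-rain-predicted'): P(H) ← 0.25·0.5000 / (0.25·0.5000 + 0.731·0.5000) = 0.12501/0.49049 = 0.2549.
Update on result 3 ('no-rain-predicted'): P(H) ← 0.25·0.2549 / (0.25·0.2549 + 0.731·0.7451) = 0.063714/0.60841 = 0.1047.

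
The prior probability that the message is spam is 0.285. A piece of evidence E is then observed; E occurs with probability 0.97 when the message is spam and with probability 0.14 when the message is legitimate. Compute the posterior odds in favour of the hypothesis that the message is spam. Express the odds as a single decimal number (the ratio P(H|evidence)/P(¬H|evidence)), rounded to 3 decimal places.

Prior odds = 0.285/(1−0.285) = 0.39860.
Likelihood ratio for E = 0.97/0.14 = 6.9286.
Posterior odds = prior odds × LR = 2.7617.

Posterior odds ≈ 2.762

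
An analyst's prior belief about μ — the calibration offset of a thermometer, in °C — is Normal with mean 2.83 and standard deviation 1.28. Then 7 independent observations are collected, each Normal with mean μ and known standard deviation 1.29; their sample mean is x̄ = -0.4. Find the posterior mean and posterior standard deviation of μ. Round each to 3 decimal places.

Posterior mean ≈ 0.009; posterior SD ≈ 0.456

With known σ, the Normal prior is conjugate. Weight on the data is w = (n/σ²)/(n/σ² + 1/τ₀²) = 4.20648/(4.20648+0.610352) = 0.87329.
Posterior mean = w·x̄ + (1−w)·μ₀ = 0.87329·-0.4 + 0.12671·2.83 = 0.009. Posterior variance = 1/(4.20648+0.610352) = 0.207605, so SD = 0.456.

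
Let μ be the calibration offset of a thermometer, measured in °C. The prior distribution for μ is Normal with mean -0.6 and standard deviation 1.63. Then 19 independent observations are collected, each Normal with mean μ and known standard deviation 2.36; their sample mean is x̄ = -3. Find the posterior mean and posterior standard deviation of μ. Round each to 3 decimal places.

Prior precision 1/τ₀² = 1/1.63² = 0.376378; data precision n/σ² = 19/2.36² = 3.41138.
Posterior precision = 0.376378 + 3.41138 = 3.78775, giving posterior SD = 1/√3.78775 = 0.514.
Posterior mean = (0.376378·-0.6 + 3.41138·-3) / 3.78775 = -2.762.

Posterior mean ≈ -2.762; posterior SD ≈ 0.514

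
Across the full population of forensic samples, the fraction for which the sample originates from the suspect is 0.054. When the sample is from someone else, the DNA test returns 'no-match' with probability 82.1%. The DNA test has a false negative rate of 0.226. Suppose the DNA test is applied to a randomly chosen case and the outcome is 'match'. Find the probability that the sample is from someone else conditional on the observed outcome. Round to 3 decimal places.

Let H be the event that the sample originates from the suspect. P(H) = 0.054, so P(¬H) = 0.946. With E the 'match' result, P(E|H) = 0.774 and P(E|¬H) = 0.179.
P(E) = 0.774·0.054 + 0.179·0.946 = 0.041796 + 0.16933 = 0.21113.
By Bayes' theorem, P(H|E) = 0.041796 / 0.21113 = 0.198. Hence P(¬H|E) = 1 − 0.198 = 0.802.

P(¬H | E) ≈ 0.802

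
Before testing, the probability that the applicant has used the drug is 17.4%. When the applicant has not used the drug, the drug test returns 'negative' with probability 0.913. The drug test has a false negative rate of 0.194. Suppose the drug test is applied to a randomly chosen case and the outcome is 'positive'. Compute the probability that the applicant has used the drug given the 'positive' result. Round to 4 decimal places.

Let H be the event that the applicant has used the drug. P(H) = 0.174, so P(¬H) = 0.826. With E the 'positive' result, P(E|H) = 0.806 and P(E|¬H) = 0.087.
P(E) = 0.806·0.174 + 0.087·0.826 = 0.14024 + 0.071862 = 0.21211.
By Bayes' theorem, P(H|E) = 0.14024 / 0.21211 = 0.6612.

P(H | E) ≈ 0.6612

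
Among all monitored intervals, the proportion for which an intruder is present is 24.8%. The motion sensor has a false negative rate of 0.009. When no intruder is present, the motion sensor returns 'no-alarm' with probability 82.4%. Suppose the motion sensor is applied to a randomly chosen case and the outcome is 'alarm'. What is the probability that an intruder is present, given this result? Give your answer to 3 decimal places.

Let H be the event that an intruder is present. P(H) = 0.248, so P(¬H) = 0.752. With E the 'alarm' result, P(E|H) = 0.991 and P(E|¬H) = 0.176.
P(E) = 0.991·0.248 + 0.176·0.752 = 0.24577 + 0.13235 = 0.37812.
By Bayes' theorem, P(H|E) = 0.24577 / 0.37812 = 0.650.

P(H | E) ≈ 0.650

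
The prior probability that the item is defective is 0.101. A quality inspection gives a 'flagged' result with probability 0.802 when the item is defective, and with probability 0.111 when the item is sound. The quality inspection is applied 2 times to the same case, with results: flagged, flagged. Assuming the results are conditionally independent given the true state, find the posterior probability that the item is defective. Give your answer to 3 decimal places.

With H the event that the item is defective, the joint likelihood of the observed sequence is P(data|H) = 0.802·0.802 = 0.64320 and P(data|¬H) = 0.111·0.111 = 0.012321.
Bayes: P(H|data) = 0.101·0.64320 / (0.101·0.64320 + 0.899·0.012321) = 0.064964/0.076040 = 0.8543.

Posterior P(H) ≈ 0.854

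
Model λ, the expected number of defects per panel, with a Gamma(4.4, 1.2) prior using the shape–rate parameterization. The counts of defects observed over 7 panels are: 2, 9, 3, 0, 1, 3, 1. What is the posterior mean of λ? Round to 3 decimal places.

The Poisson likelihood adds the total count to the shape and the number of exposure periods to the rate. Here ∑xᵢ = 19 and n = 7, so shape 4.4→23.4 and rate 1.2→8.2.
E[λ | data] = 23.4/8.2 = 2.854.

Posterior mean ≈ 2.854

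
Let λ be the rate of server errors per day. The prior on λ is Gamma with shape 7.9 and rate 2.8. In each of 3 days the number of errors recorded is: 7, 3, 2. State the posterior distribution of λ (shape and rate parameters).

Posterior: Gamma(shape=19.9, rate=5.8)

The Poisson likelihood adds the total count to the shape and the number of exposure periods to the rate. Here ∑xᵢ = 12 and n = 3, so shape 7.9→19.9 and rate 2.8→5.8.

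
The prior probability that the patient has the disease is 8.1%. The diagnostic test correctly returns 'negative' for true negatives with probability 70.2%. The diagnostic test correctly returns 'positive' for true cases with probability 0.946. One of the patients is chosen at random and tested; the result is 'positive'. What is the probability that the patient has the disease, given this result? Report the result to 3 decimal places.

Write H for 'the patient has the disease'. Prior odds H:¬H = 0.081/0.919 = 0.088139. For the 'positive' outcome, the likelihood ratio is 0.946/0.298 = 3.1745.
Posterior odds = 0.088139 × 3.1745 = 0.27980, so P(H|E) = 0.27980/(1+0.27980) = 0.219.

P(H | E) ≈ 0.219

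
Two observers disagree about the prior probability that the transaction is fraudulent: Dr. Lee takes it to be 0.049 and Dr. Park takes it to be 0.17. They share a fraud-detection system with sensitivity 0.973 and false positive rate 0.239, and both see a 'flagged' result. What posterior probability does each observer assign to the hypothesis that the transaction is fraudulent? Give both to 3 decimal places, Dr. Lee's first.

Dr. Lee: 0.173; Dr. Park: 0.455

The likelihood ratio for a 'flagged' result is 0.973/0.239 = 4.0711.
Dr. Lee: prior odds 0.049/0.951 = 0.051525; posterior odds 0.20976; posterior probability 0.173.
Dr. Park: prior odds 0.17/0.83 = 0.20482; posterior odds 0.83385; posterior probability 0.455.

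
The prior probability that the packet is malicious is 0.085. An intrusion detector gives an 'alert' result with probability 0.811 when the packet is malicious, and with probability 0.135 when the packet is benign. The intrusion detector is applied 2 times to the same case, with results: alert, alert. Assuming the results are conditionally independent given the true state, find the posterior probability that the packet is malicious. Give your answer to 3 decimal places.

Posterior P(H) ≈ 0.770

With H the event that the packet is malicious, the joint likelihood of the observed sequence is P(data|H) = 0.811·0.811 = 0.65772 and P(data|¬H) = 0.135·0.135 = 0.018225.
Bayes: P(H|data) = 0.085·0.65772 / (0.085·0.65772 + 0.915·0.018225) = 0.055906/0.072582 = 0.7702.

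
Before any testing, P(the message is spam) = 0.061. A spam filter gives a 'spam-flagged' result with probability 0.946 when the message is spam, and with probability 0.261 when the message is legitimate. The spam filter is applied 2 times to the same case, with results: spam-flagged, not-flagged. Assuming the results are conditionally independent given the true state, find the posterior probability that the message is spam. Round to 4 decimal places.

Posterior P(H) ≈ 0.0169

Let H be the event that the message is spam; start with P(H) = 0.061. P('spam-flagged'|H) = 0.946, P('spam-flagged'|¬H) = 0.261.
Update on result 1 ('spam-flagged'): P(H) ← 0.946·0.0610 / (0.946·0.0610 + 0.261·0.9390) = 0.057706/0.30279 = 0.1906.
Update on result 2 ('not-flagged'): P(H) ← 0.054·0.1906 / (0.054·0.1906 + 0.739·0.8094) = 0.010292/0.60845 = 0.0169.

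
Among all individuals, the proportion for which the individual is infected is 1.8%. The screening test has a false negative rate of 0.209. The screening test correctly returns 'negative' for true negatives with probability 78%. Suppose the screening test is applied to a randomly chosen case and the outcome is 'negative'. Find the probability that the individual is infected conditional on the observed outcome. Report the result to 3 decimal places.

Write H for 'the individual is infected'. Prior odds H:¬H = 0.018/0.982 = 0.018330. For the 'negative' outcome, the likelihood ratio is 0.209/0.78 = 0.26795.
Posterior odds = 0.018330 × 0.26795 = 0.0049115, so P(H|E) = 0.0049115/(1+0.0049115) = 0.005.

P(H | E) ≈ 0.005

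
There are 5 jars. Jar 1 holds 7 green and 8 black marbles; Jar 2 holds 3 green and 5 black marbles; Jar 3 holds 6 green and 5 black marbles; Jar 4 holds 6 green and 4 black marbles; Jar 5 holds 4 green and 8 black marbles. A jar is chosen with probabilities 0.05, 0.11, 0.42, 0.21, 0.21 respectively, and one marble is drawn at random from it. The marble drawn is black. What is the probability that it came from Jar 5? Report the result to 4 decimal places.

Tabulate prior·likelihood by source: [1] prior 0.05, lik 0.5333, product 0.02667; [2] prior 0.11, lik 0.625, product 0.06875; [3] prior 0.42, lik 0.4545, product 0.1909; [4] prior 0.21, lik 0.4, product 0.08400; [5] prior 0.21, lik 0.6667, product 0.1400.
Normalizing constant = 0.51033; the posterior for Jar 5 is its product over the sum, 0.1400/0.51033 = 0.2743.

Posterior probability ≈ 0.2743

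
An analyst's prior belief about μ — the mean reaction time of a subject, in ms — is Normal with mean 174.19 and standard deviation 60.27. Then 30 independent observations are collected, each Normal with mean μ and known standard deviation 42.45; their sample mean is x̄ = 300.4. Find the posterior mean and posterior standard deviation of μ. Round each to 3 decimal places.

Posterior mean ≈ 298.347; posterior SD ≈ 7.687

With known σ, the Normal prior is conjugate. Weight on the data is w = (n/σ²)/(n/σ² + 1/τ₀²) = 0.0166481/(0.0166481+0.00027529) = 0.98373.
Posterior mean = w·x̄ + (1−w)·μ₀ = 0.98373·300.4 + 0.016267·174.19 = 298.347. Posterior variance = 1/(0.0166481+0.00027529) = 59.0896, so SD = 7.687.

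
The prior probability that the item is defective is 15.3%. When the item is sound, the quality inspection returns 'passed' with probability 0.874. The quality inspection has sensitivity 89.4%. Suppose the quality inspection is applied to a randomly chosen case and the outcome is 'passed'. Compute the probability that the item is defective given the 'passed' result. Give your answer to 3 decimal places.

Let H be the event that the item is defective. P(H) = 0.153, so P(¬H) = 0.847. With E the 'passed' result, P(E|H) = 0.106 and P(E|¬H) = 0.874.
P(E) = 0.106·0.153 + 0.874·0.847 = 0.016218 + 0.74028 = 0.75650.
By Bayes' theorem, P(H|E) = 0.016218 / 0.75650 = 0.021.

P(H | E) ≈ 0.021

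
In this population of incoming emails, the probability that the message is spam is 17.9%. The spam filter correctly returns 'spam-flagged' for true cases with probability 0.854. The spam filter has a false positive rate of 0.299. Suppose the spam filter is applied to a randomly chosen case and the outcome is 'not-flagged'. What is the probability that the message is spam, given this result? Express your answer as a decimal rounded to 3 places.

Write H for 'the message is spam'. Prior odds H:¬H = 0.179/0.821 = 0.21803. For the 'not-flagged' outcome, the likelihood ratio is 0.146/0.701 = 0.20827.
Posterior odds = 0.21803 × 0.20827 = 0.045409, so P(H|E) = 0.045409/(1+0.045409) = 0.043.

P(H | E) ≈ 0.043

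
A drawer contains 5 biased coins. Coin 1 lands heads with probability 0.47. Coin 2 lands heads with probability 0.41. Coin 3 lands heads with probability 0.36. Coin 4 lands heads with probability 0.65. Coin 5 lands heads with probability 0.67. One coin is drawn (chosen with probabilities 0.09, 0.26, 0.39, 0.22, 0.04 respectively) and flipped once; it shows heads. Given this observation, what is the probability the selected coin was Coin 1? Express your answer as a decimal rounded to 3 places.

P(heads|C1) = 0.47; P(heads|C2) = 0.41; P(heads|C3) = 0.36; P(heads|C4) = 0.65; P(heads|C5) = 0.67.
Prior × likelihood for each source: 0.09·0.47=0.04230, 0.26·0.41=0.1066, 0.39·0.36=0.1404, 0.22·0.65=0.1430, 0.04·0.67=0.02680. Summing gives P(heads) = 0.45910.
P(Coin 1 | heads) = 0.04230 / 0.45910 = 0.092.

Posterior probability ≈ 0.092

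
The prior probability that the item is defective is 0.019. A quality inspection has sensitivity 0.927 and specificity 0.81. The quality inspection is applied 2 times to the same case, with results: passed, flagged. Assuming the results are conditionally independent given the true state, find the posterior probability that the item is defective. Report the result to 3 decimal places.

Posterior P(H) ≈ 0.008

Let H be the event that the item is defective; start with P(H) = 0.019. P('flagged'|H) = 0.927, P('flagged'|¬H) = 0.19.
Update on result 1 ('passed'): P(H) ← 0.073·0.0190 / (0.073·0.0190 + 0.81·0.9810) = 0.0013870/0.79600 = 0.0017.
Update on result 2 ('flagged'): P(H) ← 0.927·0.0017 / (0.927·0.0017 + 0.19·0.9983) = 0.0016153/0.19128 = 0.0084.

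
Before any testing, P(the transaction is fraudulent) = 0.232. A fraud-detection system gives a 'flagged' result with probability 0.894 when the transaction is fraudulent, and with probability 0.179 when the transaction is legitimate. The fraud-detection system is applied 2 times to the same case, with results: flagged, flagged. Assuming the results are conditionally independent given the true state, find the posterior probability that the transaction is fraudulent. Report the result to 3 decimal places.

Let H be the event that the transaction is fraudulent; start with P(H) = 0.232. P('flagged'|H) = 0.894, P('flagged'|¬H) = 0.179.
Update on result 1 ('flagged'): P(H) ← 0.894·0.2320 / (0.894·0.2320 + 0.179·0.7680) = 0.20741/0.34488 = 0.6014.
Update on result 2 ('flagged'): P(H) ← 0.894·0.6014 / (0.894·0.6014 + 0.179·0.3986) = 0.53764/0.60900 = 0.8828.

Posterior P(H) ≈ 0.883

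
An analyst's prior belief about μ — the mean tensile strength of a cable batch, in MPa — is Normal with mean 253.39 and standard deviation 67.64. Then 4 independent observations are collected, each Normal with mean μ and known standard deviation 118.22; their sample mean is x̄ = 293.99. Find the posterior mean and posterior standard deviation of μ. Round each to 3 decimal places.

Prior precision 1/τ₀² = 1/67.64² = 0.00021857; data precision n/σ² = 4/118.22² = 0.00028621.
Posterior precision = 0.00021857 + 0.00028621 = 0.00050478, giving posterior SD = 1/√0.00050478 = 44.509.
Posterior mean = (0.00021857·253.39 + 0.00028621·293.99) / 0.00050478 = 276.410.

Posterior mean ≈ 276.410; posterior SD ≈ 44.509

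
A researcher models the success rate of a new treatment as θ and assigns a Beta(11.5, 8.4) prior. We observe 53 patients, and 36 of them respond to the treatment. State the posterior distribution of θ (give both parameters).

Posterior: Beta(47.5, 25.4)

The binomial likelihood is conjugate to the Beta prior: with 36 successes and 17 failures, the posterior is Beta(11.5+36, 8.4+17) = Beta(47.5, 25.4).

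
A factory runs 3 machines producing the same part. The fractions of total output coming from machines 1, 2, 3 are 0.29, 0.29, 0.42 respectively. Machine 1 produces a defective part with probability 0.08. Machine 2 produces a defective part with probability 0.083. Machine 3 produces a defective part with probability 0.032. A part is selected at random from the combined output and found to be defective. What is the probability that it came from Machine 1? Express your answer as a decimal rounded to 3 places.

Posterior probability ≈ 0.382

P(defective|M1) = 0.08; P(defective|M2) = 0.083; P(defective|M3) = 0.032.
Prior × likelihood for each source: 0.29·0.08=0.02320, 0.29·0.083=0.02407, 0.42·0.032=0.01344. Summing gives P(defective) = 0.060710.
P(Machine 1 | defective) = 0.02320 / 0.060710 = 0.382.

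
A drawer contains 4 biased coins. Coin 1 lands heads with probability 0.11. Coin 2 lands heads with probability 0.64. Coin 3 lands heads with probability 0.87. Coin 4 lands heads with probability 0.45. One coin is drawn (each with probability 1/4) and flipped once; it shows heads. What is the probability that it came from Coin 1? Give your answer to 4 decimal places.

Posterior probability ≈ 0.0531

P(heads|C1) = 0.11; P(heads|C2) = 0.64; P(heads|C3) = 0.87; P(heads|C4) = 0.45.
Prior × likelihood for each source: 0.25·0.11=0.02750, 0.25·0.64=0.1600, 0.25·0.87=0.2175, 0.25·0.45=0.1125. Summing gives P(heads) = 0.51750.
P(Coin 1 | heads) = 0.02750 / 0.51750 = 0.0531.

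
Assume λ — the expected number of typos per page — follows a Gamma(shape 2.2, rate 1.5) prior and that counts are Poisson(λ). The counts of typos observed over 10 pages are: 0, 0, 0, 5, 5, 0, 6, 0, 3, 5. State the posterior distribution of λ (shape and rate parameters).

Posterior: Gamma(shape=26.2, rate=11.5)

Total count ∑xᵢ = 24 over n = 10 pages.
Gamma is conjugate to the Poisson likelihood: posterior is Gamma(shape = 2.2+24 = 26.2, rate = 1.5+10 = 11.5).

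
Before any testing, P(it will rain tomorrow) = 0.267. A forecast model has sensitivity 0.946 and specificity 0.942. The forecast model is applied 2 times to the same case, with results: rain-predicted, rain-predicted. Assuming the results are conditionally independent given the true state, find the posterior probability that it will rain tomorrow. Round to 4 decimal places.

Posterior P(H) ≈ 0.9898

Let H be the event that it will rain tomorrow; start with P(H) = 0.267. P('rain-predicted'|H) = 0.946, P('rain-predicted'|¬H) = 0.058.
Update on result 1 ('rain-predicted'): P(H) ← 0.946·0.2670 / (0.946·0.2670 + 0.058·0.7330) = 0.25258/0.29510 = 0.8559.
Update on result 2 ('rain-predicted'): P(H) ← 0.946·0.8559 / (0.946·0.8559 + 0.058·0.1441) = 0.80971/0.81807 = 0.9898.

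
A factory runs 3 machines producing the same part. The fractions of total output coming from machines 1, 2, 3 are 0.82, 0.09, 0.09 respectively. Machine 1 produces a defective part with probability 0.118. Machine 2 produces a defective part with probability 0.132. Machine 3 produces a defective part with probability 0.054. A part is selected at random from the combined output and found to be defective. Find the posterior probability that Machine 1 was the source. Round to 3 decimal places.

Tabulate prior·likelihood by source: [1] prior 0.82, lik 0.118, product 0.09676; [2] prior 0.09, lik 0.132, product 0.01188; [3] prior 0.09, lik 0.054, product 0.004860.
Normalizing constant = 0.11350; the posterior for Machine 1 is its product over the sum, 0.09676/0.11350 = 0.853.

Posterior probability ≈ 0.853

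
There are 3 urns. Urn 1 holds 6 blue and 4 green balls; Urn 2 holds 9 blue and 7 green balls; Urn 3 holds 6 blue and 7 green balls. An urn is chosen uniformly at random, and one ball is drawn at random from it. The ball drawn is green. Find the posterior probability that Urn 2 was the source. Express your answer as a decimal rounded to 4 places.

P(green|Urn 1) = 0.4; P(green|Urn 2) = 0.4375; P(green|Urn 3) = 0.5385.
Prior × likelihood for each source: 0.333333·0.4=0.1333, 0.333333·0.4375=0.1458, 0.333333·0.5385=0.1795. Summing gives P(green) = 0.45865.
P(Urn 2 | green) = 0.1458 / 0.45865 = 0.3180.

Posterior probability ≈ 0.3180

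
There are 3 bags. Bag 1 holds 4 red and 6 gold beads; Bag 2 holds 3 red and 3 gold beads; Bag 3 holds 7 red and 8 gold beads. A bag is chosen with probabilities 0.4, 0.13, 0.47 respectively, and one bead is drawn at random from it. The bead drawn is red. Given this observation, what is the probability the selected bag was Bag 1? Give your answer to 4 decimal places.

Posterior probability ≈ 0.3601

Tabulate prior·likelihood by source: [1] prior 0.4, lik 0.4, product 0.1600; [2] prior 0.13, lik 0.5, product 0.06500; [3] prior 0.47, lik 0.4667, product 0.2193.
Normalizing constant = 0.44433; the posterior for Bag 1 is its product over the sum, 0.1600/0.44433 = 0.3601.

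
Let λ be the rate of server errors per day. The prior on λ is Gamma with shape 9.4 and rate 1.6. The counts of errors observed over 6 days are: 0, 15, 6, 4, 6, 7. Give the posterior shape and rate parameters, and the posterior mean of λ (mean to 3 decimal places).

Posterior: Gamma(shape=47.4, rate=7.6); mean ≈ 6.237

Total count ∑xᵢ = 38 over n = 6 days.
Gamma is conjugate to the Poisson likelihood: posterior is Gamma(shape = 9.4+38 = 47.4, rate = 1.6+6 = 7.6).
Posterior mean = shape/rate = 47.4/7.6 = 6.237.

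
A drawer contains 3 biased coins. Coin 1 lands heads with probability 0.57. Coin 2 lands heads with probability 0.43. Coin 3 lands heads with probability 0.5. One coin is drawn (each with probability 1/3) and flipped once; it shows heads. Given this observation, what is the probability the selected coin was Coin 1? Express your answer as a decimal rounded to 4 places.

Posterior probability ≈ 0.3800

P(heads|C1) = 0.57; P(heads|C2) = 0.43; P(heads|C3) = 0.5.
Prior × likelihood for each source: 0.333333·0.57=0.1900, 0.333333·0.43=0.1433, 0.333333·0.5=0.1667. Summing gives P(heads) = 0.50000.
P(Coin 1 | heads) = 0.1900 / 0.50000 = 0.3800.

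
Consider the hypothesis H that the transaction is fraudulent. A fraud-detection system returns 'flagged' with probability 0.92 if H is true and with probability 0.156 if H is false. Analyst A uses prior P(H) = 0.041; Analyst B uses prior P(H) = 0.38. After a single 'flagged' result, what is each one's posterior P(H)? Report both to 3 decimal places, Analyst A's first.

Analyst A: 0.201; Analyst B: 0.783

P('+'|H) = 0.92, P('+'|¬H) = 0.156.
Analyst A: numerator 0.92·0.041 = 0.037720; evidence = 0.037720+0.156·0.959 = 0.18732; posterior = 0.201.
Analyst B: numerator 0.92·0.38 = 0.34960; evidence = 0.34960+0.156·0.62 = 0.44632; posterior = 0.783.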